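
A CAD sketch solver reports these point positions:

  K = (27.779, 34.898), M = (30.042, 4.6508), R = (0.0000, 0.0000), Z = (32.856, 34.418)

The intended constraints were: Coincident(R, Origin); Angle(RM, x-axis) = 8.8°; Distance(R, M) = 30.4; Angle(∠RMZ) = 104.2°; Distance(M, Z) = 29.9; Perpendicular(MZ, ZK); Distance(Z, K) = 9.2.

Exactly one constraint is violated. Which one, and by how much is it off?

Distance(Z, K) = 9.2 — off by 4.10.

R = (0.00, 0.00) ✓; RM at 8.800° ✓; |RM| = 30.40 ✓; ∠RMZ = 104.2° ✓; |MZ| = 29.90 ✓; ∠(MZ, ZK) = 90.00° ✓; |ZK| = 5.100 ✗.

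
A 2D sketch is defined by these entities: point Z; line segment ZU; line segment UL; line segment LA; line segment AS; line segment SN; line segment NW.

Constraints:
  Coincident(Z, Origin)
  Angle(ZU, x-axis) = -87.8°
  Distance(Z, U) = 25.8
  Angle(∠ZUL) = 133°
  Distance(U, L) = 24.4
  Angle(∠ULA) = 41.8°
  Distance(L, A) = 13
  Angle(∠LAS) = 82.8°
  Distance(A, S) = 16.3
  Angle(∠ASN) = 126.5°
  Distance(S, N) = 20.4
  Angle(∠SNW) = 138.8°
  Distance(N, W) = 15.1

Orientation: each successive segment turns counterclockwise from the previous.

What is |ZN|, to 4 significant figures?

52.17

Z is at the origin; ZU runs at -87.8° with length 25.8, so U = (0.9904, -25.78). ∠ZUL = 133.0° gives UL at -40.80° from the x-axis; with |UL| = 24.4, L = (19.46, -41.72). ∠ULA = 41.8° gives LA at 97.40° from the x-axis; with |LA| = 13.0, A = (17.79, -28.83). ∠LAS = 82.8° gives AS at -165.4° from the x-axis; with |AS| = 16.3, S = (2.013, -32.94). ∠ASN = 126.5° gives SN at -111.9° from the x-axis; with |SN| = 20.4, N = (-5.596, -51.87). Then |ZN| = |N − Z| = 52.17.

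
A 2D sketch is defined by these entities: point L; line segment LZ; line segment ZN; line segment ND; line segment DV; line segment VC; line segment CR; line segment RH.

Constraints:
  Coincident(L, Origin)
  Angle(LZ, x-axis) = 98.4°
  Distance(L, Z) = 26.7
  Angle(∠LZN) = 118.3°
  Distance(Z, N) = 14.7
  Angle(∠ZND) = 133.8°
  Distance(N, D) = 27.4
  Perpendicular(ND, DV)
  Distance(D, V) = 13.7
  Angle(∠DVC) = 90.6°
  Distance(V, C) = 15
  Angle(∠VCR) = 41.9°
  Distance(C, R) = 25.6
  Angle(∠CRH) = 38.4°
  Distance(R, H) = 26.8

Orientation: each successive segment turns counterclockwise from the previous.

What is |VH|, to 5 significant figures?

9.3317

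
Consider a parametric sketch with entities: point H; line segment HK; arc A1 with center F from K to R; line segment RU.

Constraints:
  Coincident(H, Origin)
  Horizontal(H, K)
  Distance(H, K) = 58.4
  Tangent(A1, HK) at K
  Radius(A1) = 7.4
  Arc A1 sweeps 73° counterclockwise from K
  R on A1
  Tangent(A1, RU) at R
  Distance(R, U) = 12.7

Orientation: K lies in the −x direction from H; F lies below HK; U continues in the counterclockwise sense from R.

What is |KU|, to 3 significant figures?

20.5

H is at the origin; HK is horizontal with |HK| = 58.4 and K on the −x side, so K = (-58.4, 0.00). Since A1 is tangent to HK there, FK ⟂ HK, so F = K + (0, -7.4) = (-58.4, -7.40). On A1, K sits at bearing 90° from F; a 73° counterclockwise sweep puts R at bearing 163°, so R = F + 7.4·(cos 163°, sin 163°) = (-65.5, -5.24). Since A1 is tangent to RU there, FR ⟂ RU, so RU runs along (−sin 163°, cos 163°); with |RU| = 12.7, U = (-69.2, -17.4). Then |KU| = |U − K| = 20.5.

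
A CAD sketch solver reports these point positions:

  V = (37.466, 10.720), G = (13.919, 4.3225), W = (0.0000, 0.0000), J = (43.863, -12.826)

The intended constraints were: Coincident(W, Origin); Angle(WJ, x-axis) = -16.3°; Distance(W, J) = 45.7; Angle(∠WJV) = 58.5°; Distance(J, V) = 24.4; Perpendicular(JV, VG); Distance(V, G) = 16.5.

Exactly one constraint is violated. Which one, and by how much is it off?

Distance(V, G) = 16.5 — off by 7.90.

W = (0.00, 0.00) ✓; WJ at -16.30° ✓; |WJ| = 45.70 ✓; ∠WJV = 58.50° ✓; |JV| = 24.40 ✓; ∠(JV, VG) = 90.00° ✓; |VG| = 24.40 ✗.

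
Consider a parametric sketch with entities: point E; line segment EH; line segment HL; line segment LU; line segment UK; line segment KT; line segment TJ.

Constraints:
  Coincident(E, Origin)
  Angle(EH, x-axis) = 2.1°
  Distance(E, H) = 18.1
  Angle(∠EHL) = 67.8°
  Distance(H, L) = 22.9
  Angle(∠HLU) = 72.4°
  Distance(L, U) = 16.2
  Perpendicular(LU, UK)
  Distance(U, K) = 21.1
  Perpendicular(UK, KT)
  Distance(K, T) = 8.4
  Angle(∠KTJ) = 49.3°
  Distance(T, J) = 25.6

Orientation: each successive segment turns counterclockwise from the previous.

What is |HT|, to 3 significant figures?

1.14

The perpendicularity gives UK at right angles to LU, so UK runs at -48.1°; with |UK| = 21.1, K = (10.7, -4.99). UK ⟂ KT, so KT runs at 41.9°; with |KT| = 8.4, T = (16.9, 0.620). Then |HT| = |T − H| = 1.14.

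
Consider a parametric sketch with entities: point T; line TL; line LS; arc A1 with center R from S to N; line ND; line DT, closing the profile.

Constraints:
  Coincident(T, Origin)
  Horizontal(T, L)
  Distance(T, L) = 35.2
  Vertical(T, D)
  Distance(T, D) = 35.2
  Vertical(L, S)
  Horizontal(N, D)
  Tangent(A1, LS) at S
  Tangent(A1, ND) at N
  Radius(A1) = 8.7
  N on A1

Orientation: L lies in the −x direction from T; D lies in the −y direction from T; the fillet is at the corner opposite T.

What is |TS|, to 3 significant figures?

44.1

The virtual corner opposite T is at (-35.2, -35.2). A1 meets LS tangentially, so RS is at right angles to LS and tangency of A1 to ND means the radius RN is perpendicular to ND, with radius 8.7, so the center R sits 8.7 in from both sides at R = (-26.5, -26.5). That places the tangent points at S = (-35.2, -26.5) on LS and N = (-26.5, -35.2) on ND. Then |TS| = |S − T| = 44.1.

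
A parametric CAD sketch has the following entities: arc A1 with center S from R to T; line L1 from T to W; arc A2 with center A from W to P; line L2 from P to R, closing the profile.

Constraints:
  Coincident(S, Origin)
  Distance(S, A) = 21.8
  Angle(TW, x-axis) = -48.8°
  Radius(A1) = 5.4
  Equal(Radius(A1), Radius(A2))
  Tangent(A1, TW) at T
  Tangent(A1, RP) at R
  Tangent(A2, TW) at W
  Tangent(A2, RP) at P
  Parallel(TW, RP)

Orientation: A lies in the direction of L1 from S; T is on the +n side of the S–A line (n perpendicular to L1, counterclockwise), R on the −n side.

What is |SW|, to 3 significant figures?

22.5

The slot axis is L1's direction at -48.8°, so u = (cos -48.8°, sin -48.8°) = (0.659, -0.752) and n = (−sin -48.8°, cos -48.8°) = (0.752, 0.659). S is at the origin and A lies 21.8 along u from S, so A = 21.8·u = (14.4, -16.4). Tangency of A1 to both parallel lines with radius 5.4 puts T and R at S ± 5.4·n: T = (4.06, 3.56), R = (-4.06, -3.56). Equal radii place W and P the same way about A: W = A + 5.4·n = (18.4, -12.8), P = A − 5.4·n = (10.3, -20.0). Then |SW| = |W − S| = 22.5.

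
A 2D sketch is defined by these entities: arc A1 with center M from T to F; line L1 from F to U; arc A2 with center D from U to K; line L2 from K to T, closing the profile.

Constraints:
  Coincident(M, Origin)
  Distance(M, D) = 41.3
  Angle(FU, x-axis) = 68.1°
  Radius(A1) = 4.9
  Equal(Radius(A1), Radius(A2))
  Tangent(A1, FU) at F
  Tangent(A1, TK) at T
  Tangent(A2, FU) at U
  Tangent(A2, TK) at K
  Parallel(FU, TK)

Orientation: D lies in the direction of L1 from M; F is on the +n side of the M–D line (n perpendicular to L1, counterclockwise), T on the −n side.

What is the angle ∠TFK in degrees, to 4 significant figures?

76.65°

Tangency of A1 to both parallel lines with radius 4.9 puts F and T at M ± 4.9·n: F = (-4.546, 1.828), T = (4.546, -1.828). Equal radii place U and K the same way about D: U = D + 4.9·n = (10.86, 40.15), K = D − 4.9·n = (19.95, 36.49). Then cos ∠TFK = FT·FK / (|FT||FK|), giving 76.65°.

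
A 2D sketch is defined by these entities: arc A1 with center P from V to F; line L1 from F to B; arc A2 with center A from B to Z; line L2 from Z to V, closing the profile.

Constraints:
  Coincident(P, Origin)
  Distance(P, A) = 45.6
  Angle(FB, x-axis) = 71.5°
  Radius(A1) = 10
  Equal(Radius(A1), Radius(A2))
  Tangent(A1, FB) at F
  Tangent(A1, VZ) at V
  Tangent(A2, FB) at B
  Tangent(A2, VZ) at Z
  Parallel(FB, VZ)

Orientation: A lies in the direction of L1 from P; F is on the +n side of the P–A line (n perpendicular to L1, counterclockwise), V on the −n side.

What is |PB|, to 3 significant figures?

46.7

Tangency of A1 to both parallel lines with radius 10.0 puts F and V at P ± 10.0·n: F = (-9.48, 3.17), V = (9.48, -3.17). Equal radii place B and Z the same way about A: B = A + 10.0·n = (4.99, 46.4), Z = A − 10.0·n = (24.0, 40.1). Then |PB| = |B − P| = 46.7.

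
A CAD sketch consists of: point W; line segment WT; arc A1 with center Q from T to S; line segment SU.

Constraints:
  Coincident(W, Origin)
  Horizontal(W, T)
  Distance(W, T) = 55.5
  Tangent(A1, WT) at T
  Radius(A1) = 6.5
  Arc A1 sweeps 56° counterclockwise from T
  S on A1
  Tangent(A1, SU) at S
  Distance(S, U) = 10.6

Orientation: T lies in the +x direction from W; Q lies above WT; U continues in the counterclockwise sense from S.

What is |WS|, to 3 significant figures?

61.0

W is at the origin; W and T share the same y with |WT| = 55.5 and T on the +x side, so T = (55.5, 0.00). Tangency of A1 to WT means the radius QT is perpendicular to WT, so Q = T + (0, 6.5) = (55.5, 6.50). On A1, T sits at bearing -90° from Q; a 56° counterclockwise sweep puts S at bearing -34°, so S = Q + 6.5·(cos -34°, sin -34°) = (60.9, 2.87). Then |WS| = |S − W| = 61.0.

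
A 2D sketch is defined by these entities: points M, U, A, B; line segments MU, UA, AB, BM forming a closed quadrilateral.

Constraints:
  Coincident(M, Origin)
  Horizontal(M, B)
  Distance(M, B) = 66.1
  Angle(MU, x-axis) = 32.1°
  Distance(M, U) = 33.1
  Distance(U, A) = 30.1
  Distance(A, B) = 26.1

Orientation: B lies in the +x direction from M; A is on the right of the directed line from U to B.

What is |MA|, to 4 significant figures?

42.70

M is at the origin; M and B share the same y with |MB| = 66.1 and B in +x, so B = (66.1, 0). MU runs at 32.1° with |MU| = 33.1, so U = (28.04, 17.59). A is determined by |UA| = 30.1 and |AB| = 26.1 together: it lies at the intersection of circle(U, 30.1) and circle(B, 26.1). With |UB| = 41.93, the foot of the radical line on UB is 23.64 from U and the perpendicular offset is √(30.1² − 23.64²) = 18.63. Taking the right-of-UB solution: A = (41.69, -9.238).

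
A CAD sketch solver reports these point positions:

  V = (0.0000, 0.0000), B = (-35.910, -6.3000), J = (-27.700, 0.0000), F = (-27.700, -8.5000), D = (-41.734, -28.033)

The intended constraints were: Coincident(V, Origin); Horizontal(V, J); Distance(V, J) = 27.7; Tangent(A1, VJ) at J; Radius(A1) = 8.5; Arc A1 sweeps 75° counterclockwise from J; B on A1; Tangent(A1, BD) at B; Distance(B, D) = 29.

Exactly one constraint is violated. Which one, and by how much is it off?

Distance(B, D) = 29 — off by 6.50.

V = (0.00, 0.00) ✓; V.y = 0.00, J.y = 0.00 ✓; |VJ| = 27.70 ✓; ∠(FJ, JV) = 90.00° ✓; |FJ| = 8.500 ✓; bearing(F→B) − bearing(F→J) = 75.00° ✓; |FB| = 8.500 ✓; ∠(FB, BD) = 90.00° ✓; |BD| = 22.50 ✗.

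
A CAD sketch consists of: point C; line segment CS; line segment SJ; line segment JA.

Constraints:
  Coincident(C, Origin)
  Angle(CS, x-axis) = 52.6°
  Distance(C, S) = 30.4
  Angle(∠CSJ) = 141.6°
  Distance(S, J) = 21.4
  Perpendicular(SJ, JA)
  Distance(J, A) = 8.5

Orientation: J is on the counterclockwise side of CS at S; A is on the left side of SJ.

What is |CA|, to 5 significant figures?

46.401

C is at the origin; CS runs at 52.6° with length 30.4, so S = 30.4·(cos 52.6°, sin 52.6°) = (18.464, 24.150). ∠CSJ = 141.6°, so SJ runs at 52.6° + (180° − 141.6°) = 91.000° from the x-axis; with |SJ| = 21.4, J = S + 21.4·(cos 91.000°, sin 91.000°) = (18.091, 45.547). The perpendicularity gives JA at right angles to SJ; with |JA| = 8.5 on the left of SJ, A = J + 8.5·(-0.99985, -0.017452) = (9.5920, 45.399). Then |CA| = |A − C| = 46.401.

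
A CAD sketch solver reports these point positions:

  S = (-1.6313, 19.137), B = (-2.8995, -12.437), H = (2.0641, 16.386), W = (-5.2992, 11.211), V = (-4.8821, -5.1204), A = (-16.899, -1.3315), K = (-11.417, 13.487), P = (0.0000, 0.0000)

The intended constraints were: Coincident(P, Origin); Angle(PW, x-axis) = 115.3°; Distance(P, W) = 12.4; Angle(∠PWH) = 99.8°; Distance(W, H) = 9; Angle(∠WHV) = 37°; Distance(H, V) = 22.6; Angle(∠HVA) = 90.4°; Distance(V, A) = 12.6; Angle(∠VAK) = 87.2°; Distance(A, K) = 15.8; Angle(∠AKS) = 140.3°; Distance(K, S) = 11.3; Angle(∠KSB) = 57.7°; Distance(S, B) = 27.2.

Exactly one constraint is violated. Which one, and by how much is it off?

Distance(S, B) = 27.2 — off by 4.40.

P = (0.00, 0.00) ✓; PW at 115.3° ✓; |PW| = 12.40 ✓; ∠PWH = 99.80° ✓; |WH| = 9.000 ✓; ∠WHV = 37.00° ✓; |HV| = 22.60 ✓; ∠HVA = 90.40° ✓; |VA| = 12.60 ✓; ∠VAK = 87.20° ✓; |AK| = 15.80 ✓; ∠AKS = 140.3° ✓; |KS| = 11.30 ✓; ∠KSB = 57.70° ✓; |SB| = 31.60 ✗.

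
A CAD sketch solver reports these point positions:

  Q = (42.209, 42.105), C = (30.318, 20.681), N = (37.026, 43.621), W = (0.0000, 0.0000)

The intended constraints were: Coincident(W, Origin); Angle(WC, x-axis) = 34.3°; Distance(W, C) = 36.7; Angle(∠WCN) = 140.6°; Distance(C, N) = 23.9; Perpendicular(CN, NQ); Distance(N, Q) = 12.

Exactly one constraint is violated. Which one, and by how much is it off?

Distance(N, Q) = 12 — off by 6.60.

W = (0.00, 0.00) ✓; WC at 34.30° ✓; |WC| = 36.70 ✓; ∠WCN = 140.6° ✓; |CN| = 23.90 ✓; ∠(CN, NQ) = 90.00° ✓; |NQ| = 5.400 ✗.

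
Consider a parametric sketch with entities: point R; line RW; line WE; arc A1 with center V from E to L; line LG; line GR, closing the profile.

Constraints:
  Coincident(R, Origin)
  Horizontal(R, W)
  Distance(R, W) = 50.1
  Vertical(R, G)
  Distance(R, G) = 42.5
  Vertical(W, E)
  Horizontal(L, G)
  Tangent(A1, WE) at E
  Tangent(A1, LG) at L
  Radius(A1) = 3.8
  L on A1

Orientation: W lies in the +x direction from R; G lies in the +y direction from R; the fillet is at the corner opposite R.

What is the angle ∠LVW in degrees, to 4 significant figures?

174.4°

R is at the origin; R and W share the same y with |RW| = 50.1 and W on the +x side, so W = (50.10, 0.000). R and G share the same x with |RG| = 42.5 and G on the +y side, so G = (0.000, 42.50). The virtual corner opposite R is at (50.10, 42.50). Tangency of A1 to WE means the radius VE is perpendicular to WE and tangency of A1 to LG means the radius VL is perpendicular to LG, with radius 3.8, so the center V sits 3.8 in from both sides at V = (46.30, 38.70). That places the tangent points at E = (50.10, 38.70) on WE and L = (46.30, 42.50) on LG. Then cos ∠LVW = VL·VW / (|VL||VW|), giving 174.4°.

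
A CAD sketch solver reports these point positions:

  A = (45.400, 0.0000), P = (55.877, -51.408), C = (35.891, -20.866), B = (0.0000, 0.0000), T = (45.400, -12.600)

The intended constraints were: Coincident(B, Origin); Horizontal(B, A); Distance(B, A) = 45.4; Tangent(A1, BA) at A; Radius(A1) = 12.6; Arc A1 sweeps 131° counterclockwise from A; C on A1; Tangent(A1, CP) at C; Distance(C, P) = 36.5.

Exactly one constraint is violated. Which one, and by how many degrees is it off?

Tangent(A1, CP) at C — off by 7.80°.

B = (0.00, 0.00) ✓; B.y = 0.00, A.y = 0.00 ✓; |BA| = 45.40 ✓; ∠(TA, AB) = 90.00° ✓; |TA| = 12.60 ✓; bearing(T→C) − bearing(T→A) = 131.0° ✓; |TC| = 12.60 ✓; ∠(TC, CP) = 97.80° ✗; |CP| = 36.50 ✓.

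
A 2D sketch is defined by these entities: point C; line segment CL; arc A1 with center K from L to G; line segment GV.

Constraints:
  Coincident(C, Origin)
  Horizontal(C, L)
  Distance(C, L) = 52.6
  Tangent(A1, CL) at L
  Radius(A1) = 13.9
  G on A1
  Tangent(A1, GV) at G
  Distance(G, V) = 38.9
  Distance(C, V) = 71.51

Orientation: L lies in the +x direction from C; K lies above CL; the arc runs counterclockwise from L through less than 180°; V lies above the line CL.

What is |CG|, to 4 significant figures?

67.98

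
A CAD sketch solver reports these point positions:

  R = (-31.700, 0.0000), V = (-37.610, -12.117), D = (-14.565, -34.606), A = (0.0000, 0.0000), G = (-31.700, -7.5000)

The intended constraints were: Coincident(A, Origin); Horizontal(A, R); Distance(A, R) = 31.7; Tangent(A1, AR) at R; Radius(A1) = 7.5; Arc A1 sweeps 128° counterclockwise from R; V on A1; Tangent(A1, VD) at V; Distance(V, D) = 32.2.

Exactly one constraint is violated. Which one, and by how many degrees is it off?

Tangent(A1, VD) at V — off by 7.70°.

A = (0.00, 0.00) ✓; A.y = 0.00, R.y = 0.00 ✓; |AR| = 31.70 ✓; ∠(GR, RA) = 90.00° ✓; |GR| = 7.500 ✓; bearing(G→V) − bearing(G→R) = 128.0° ✓; |GV| = 7.500 ✓; ∠(GV, VD) = 82.30° ✗; |VD| = 32.20 ✓.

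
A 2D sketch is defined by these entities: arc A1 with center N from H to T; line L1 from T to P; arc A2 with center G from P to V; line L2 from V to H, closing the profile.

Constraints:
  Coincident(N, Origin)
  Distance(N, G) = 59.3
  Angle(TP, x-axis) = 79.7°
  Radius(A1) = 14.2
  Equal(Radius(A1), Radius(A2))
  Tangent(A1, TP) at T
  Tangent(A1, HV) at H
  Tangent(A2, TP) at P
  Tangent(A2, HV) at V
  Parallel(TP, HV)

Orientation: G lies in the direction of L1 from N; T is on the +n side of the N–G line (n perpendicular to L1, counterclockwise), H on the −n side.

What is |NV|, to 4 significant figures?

60.98

The slot axis is L1's direction at 79.7°, so u = (cos 79.7°, sin 79.7°) = (0.1788, 0.9839) and n = (−sin 79.7°, cos 79.7°) = (-0.9839, 0.1788). N is at the origin and G lies 59.3 along u from N, so G = 59.3·u = (10.60, 58.34). Tangency of A1 to both parallel lines with radius 14.2 puts T and H at N ± 14.2·n: T = (-13.97, 2.539), H = (13.97, -2.539). Equal radii place P and V the same way about G: P = G + 14.2·n = (-3.368, 60.88), V = G − 14.2·n = (24.57, 55.81). Then |NV| = |V − N| = 60.98.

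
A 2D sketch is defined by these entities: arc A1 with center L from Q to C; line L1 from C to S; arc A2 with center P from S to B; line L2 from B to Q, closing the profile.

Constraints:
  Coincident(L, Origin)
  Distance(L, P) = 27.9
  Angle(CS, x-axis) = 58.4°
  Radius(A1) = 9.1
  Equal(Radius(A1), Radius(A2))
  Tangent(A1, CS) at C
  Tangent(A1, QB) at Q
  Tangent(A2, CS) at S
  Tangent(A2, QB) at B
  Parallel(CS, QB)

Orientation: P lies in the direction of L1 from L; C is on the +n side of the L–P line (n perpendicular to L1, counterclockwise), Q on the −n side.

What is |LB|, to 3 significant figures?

29.3

The slot axis is L1's direction at 58.4°, so u = (cos 58.4°, sin 58.4°) = (0.524, 0.852) and n = (−sin 58.4°, cos 58.4°) = (-0.852, 0.524). L is at the origin and P lies 27.9 along u from L, so P = 27.9·u = (14.6, 23.8). Tangency of A1 to both parallel lines with radius 9.1 puts C and Q at L ± 9.1·n: C = (-7.75, 4.77), Q = (7.75, -4.77). Equal radii place S and B the same way about P: S = P + 9.1·n = (6.87, 28.5), B = P − 9.1·n = (22.4, 19.0). Then |LB| = |B − L| = 29.3.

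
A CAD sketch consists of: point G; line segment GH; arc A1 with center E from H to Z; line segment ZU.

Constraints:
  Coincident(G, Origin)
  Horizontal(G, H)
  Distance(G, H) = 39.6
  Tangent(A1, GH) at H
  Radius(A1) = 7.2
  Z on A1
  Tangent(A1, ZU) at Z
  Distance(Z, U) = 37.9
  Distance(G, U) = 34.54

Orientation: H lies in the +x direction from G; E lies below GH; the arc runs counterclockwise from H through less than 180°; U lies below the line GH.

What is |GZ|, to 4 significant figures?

34.01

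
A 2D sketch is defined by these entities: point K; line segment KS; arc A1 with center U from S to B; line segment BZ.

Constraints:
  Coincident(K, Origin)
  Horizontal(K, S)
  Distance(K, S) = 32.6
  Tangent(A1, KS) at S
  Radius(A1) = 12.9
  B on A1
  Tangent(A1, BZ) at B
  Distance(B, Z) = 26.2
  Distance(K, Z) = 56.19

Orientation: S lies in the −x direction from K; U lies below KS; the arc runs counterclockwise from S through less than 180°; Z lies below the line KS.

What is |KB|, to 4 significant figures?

47.92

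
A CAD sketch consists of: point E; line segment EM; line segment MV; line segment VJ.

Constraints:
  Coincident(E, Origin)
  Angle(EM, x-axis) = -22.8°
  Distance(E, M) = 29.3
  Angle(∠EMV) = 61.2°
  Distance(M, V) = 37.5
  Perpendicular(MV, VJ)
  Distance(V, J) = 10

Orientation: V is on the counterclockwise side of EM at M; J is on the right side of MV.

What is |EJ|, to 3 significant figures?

42.7

E is at the origin; EM runs at -22.8° with length 29.3, so M = 29.3·(cos -22.8°, sin -22.8°) = (27.0, -11.4). ∠EMV = 61.2°, so MV runs at -22.8° + (180° − 61.2°) = 96.0° from the x-axis; with |MV| = 37.5, V = M + 37.5·(cos 96.0°, sin 96.0°) = (23.1, 25.9). The perpendicularity gives VJ at right angles to MV; with |VJ| = 10.0 on the right of MV, J = V + 10.0·(0.995, 0.105) = (33.0, 27.0). Then |EJ| = |J − E| = 42.7.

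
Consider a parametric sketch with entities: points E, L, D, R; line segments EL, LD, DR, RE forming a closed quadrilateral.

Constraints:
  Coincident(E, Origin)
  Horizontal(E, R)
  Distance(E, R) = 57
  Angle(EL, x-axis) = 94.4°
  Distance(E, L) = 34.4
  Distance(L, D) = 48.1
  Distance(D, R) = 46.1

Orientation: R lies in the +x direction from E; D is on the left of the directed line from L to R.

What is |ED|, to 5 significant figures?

62.752

E is at the origin; ER is horizontal with |ER| = 57.0 and R in +x, so R = (57.0, 0). EL runs at 94.4° with |EL| = 34.4, so L = (-2.6391, 34.299). D is determined by |LD| = 48.1 and |DR| = 46.1 together: it lies at the intersection of circle(L, 48.1) and circle(R, 46.1). With |LR| = 68.798, the foot of the radical line on LR is 35.768 from L and the perpendicular offset is √(48.1² − 35.768²) = 32.159. Taking the left-of-LR solution: D = (44.400, 44.345).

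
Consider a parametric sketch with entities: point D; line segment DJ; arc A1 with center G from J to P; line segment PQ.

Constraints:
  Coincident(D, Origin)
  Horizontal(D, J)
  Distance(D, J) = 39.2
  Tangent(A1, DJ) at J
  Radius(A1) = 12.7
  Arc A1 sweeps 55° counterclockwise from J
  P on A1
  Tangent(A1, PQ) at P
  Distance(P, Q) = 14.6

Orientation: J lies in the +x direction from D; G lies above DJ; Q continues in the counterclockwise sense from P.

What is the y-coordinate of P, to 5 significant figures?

5.4156

Tangency of A1 to DJ means the radius GJ is perpendicular to DJ, so G = J + (0, 12.7) = (39.200, 12.700). On A1, J sits at bearing -90° from G; a 55° counterclockwise sweep puts P at bearing -35°, so P = G + 12.7·(cos -35°, sin -35°) = (49.603, 5.4156). So P.y = 5.4156.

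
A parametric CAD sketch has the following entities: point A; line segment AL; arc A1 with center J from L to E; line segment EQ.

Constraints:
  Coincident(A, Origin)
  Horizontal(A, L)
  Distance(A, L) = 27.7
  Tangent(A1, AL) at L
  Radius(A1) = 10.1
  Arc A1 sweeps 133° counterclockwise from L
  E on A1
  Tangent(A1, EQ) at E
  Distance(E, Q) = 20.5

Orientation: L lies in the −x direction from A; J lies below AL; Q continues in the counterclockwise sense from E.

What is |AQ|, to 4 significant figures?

38.32

A is at the origin; AL is horizontal with |AL| = 27.7 and L on the −x side, so L = (-27.70, 0.000). Tangency of A1 to AL means the radius JL is perpendicular to AL, so J = L + (0, -10.1) = (-27.70, -10.10). On A1, L sits at bearing 90° from J; a 133° counterclockwise sweep puts E at bearing 223°, so E = J + 10.1·(cos 223°, sin 223°) = (-35.09, -16.99). Since A1 is tangent to EQ there, JE ⟂ EQ, so EQ runs along (−sin 223°, cos 223°); with |EQ| = 20.5, Q = (-21.11, -31.98). Then |AQ| = |Q − A| = 38.32.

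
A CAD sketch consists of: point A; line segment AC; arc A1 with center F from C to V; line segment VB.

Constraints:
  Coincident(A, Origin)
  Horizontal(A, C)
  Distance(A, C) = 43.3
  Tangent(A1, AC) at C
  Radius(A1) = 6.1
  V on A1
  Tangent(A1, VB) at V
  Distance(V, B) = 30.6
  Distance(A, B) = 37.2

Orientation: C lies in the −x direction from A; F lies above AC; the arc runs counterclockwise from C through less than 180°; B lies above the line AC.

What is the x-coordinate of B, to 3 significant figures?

-22.7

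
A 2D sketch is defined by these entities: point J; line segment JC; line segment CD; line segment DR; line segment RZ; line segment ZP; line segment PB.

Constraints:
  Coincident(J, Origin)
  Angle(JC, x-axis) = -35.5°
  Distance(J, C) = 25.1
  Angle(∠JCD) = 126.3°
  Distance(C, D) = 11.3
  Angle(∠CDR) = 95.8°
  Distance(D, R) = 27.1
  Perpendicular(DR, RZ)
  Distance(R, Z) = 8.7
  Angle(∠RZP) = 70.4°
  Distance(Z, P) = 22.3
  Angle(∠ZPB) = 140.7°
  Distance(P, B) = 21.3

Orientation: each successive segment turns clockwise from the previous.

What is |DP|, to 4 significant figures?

6.213

J is at the origin; JC runs at -35.5° with length 25.1, so C = (20.43, -14.58). ∠JCD = 126.3° gives CD at -89.20° from the x-axis; with |CD| = 11.3, D = (20.59, -25.87). ∠CDR = 95.8° gives DR at -173.4° from the x-axis; with |DR| = 27.1, R = (-6.328, -28.99). The perpendicularity gives RZ at right angles to DR, so RZ runs at 96.60°; with |RZ| = 8.7, Z = (-7.328, -20.35). ∠RZP = 70.4° gives ZP at -13.00° from the x-axis; with |ZP| = 22.3, P = (14.40, -25.36). Then |DP| = |P − D| = 6.213.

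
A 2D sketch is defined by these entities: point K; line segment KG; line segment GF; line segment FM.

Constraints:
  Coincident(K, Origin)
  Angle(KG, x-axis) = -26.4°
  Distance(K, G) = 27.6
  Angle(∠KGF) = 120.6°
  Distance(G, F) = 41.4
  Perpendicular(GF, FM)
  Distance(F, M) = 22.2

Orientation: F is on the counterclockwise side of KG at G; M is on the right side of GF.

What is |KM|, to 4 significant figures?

72.02

∠KGF = 120.6°, so GF runs at -26.4° + (180° − 120.6°) = 33.00° from the x-axis; with |GF| = 41.4, F = G + 41.4·(cos 33.00°, sin 33.00°) = (59.44, 10.28). The perpendicularity gives FM at right angles to GF; with |FM| = 22.2 on the right of GF, M = F + 22.2·(0.5446, -0.8387) = (71.53, -8.342). Then |KM| = |M − K| = 72.02.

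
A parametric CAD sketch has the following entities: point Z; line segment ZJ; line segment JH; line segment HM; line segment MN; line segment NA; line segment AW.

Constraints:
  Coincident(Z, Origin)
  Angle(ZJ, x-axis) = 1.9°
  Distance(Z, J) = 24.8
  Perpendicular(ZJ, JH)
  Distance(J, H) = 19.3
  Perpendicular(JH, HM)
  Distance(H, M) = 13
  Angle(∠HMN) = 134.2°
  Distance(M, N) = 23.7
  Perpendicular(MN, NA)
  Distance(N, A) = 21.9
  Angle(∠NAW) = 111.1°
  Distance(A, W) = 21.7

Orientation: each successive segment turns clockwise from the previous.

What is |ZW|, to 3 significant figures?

30.9

The perpendicularity gives NA at right angles to MN, so NA runs at 46.1°; with |NA| = 21.9, A = (10.5, 13.3). ∠NAW = 111.1° gives AW at -22.8° from the x-axis; with |AW| = 21.7, W = (30.5, 4.91). Then |ZW| = |W − Z| = 30.9.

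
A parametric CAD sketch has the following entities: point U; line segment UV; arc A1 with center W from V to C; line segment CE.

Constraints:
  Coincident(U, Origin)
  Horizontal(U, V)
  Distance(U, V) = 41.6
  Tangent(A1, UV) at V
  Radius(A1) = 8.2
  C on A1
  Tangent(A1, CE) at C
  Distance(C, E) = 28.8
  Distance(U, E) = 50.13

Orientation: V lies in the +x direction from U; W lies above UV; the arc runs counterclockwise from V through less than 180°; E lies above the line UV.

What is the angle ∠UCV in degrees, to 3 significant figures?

46.2°

Checks: U = (0.00, 0.00) ✓; |WC| = 8.200 ✓; ∠(WC, CE) = 90.00° ✓; |CE| = 28.80 ✓; |UE| = 50.13 ✓.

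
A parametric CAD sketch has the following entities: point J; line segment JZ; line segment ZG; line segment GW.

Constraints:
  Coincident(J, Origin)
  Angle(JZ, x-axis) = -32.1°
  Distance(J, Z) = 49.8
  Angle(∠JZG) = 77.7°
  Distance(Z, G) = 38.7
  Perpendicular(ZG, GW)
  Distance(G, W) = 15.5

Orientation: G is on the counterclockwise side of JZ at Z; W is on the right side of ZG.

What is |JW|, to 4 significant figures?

70.04

J is at the origin; JZ runs at -32.1° with length 49.8, so Z = 49.8·(cos -32.1°, sin -32.1°) = (42.19, -26.46). ∠JZG = 77.7°, so ZG runs at -32.1° + (180° − 77.7°) = 70.20° from the x-axis; with |ZG| = 38.7, G = Z + 38.7·(cos 70.20°, sin 70.20°) = (55.30, 9.948). ZG ⟂ GW; with |GW| = 15.5 on the right of ZG, W = G + 15.5·(0.9409, -0.3387) = (69.88, 4.698). Then |JW| = |W − J| = 70.04.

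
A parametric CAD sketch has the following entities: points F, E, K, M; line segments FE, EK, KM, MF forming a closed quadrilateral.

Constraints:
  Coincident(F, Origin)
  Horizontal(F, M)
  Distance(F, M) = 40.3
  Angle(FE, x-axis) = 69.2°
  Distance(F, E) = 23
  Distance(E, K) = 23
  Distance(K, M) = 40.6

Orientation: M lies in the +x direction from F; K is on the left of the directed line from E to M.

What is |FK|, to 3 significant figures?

44.9

Checks: |EK| = 23.00 ✓; |KM| = 40.60 ✓.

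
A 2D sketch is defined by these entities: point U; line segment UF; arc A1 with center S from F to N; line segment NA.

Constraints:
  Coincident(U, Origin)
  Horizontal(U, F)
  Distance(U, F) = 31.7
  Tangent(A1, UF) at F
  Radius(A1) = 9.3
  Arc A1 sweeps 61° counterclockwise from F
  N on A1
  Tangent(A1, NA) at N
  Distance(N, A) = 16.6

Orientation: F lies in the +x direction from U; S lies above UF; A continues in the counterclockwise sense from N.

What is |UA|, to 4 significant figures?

51.63

U is at the origin; UF is horizontal with |UF| = 31.7 and F on the +x side, so F = (31.70, 0.000). Since A1 is tangent to UF there, SF ⟂ UF, so S = F + (0, 9.3) = (31.70, 9.300). On A1, F sits at bearing -90° from S; a 61° counterclockwise sweep puts N at bearing -29°, so N = S + 9.3·(cos -29°, sin -29°) = (39.83, 4.791). Since A1 is tangent to NA there, SN ⟂ NA, so NA runs along (−sin -29°, cos -29°); with |NA| = 16.6, A = (47.88, 19.31). Then |UA| = |A − U| = 51.63.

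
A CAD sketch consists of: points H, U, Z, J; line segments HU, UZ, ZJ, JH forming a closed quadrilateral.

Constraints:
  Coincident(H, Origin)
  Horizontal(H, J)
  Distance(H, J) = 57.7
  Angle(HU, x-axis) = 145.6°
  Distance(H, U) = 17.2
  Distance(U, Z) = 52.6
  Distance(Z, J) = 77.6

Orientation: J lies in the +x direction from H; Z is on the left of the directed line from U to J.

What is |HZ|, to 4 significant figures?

58.50

Checks: |UZ| = 52.60 ✓; |ZJ| = 77.60 ✓.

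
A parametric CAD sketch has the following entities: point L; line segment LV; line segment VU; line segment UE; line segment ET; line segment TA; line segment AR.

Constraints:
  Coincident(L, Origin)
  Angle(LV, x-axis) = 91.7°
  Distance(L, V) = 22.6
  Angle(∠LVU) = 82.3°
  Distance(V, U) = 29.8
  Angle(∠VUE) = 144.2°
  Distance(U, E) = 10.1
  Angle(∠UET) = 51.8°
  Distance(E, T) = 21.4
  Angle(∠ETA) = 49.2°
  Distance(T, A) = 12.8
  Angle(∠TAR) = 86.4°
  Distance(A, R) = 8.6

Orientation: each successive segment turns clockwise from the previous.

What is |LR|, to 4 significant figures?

32.79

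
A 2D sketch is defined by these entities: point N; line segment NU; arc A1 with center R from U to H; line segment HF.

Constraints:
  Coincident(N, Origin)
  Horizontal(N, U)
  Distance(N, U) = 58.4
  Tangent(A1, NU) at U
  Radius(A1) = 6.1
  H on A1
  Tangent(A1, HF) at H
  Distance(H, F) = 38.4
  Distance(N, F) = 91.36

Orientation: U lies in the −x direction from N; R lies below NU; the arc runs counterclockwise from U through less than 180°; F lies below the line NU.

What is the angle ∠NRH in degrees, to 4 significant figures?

141.1°

N is at the origin; NU is horizontal with |NU| = 58.4 and U on the −x side, so U = (-58.40, 0.000). Tangency of A1 to NU means the radius RU is perpendicular to NU, so R = U + (0, -6.1) = (-58.40, -6.100). Since RH ⟂ HF (tangency), |RF| = √(6.1² + 38.4²) = 38.88 regardless of where H sits on A1. So F lies on both circle(N, 91.36) and circle(R, 38.88); the below-NU intersection is F = (-84.38, -35.03). H is the foot of the tangent from F: H = (-63.52, -2.787).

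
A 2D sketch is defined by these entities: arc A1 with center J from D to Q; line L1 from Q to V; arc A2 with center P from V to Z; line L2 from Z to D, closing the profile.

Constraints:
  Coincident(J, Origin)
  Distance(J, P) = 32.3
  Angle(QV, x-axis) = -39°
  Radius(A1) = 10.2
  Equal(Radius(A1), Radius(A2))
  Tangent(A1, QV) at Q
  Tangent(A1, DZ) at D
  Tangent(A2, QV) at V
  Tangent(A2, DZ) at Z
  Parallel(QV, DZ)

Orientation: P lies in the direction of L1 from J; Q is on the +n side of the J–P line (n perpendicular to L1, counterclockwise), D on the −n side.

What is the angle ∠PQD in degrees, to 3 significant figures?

72.5°

The slot axis is L1's direction at -39.0°, so u = (cos -39.0°, sin -39.0°) = (0.777, -0.629) and n = (−sin -39.0°, cos -39.0°) = (0.629, 0.777). J is at the origin and P lies 32.3 along u from J, so P = 32.3·u = (25.1, -20.3). Tangency of A1 to both parallel lines with radius 10.2 puts Q and D at J ± 10.2·n: Q = (6.42, 7.93), D = (-6.42, -7.93). Then cos ∠PQD = QP·QD / (|QP||QD|), giving 72.5°.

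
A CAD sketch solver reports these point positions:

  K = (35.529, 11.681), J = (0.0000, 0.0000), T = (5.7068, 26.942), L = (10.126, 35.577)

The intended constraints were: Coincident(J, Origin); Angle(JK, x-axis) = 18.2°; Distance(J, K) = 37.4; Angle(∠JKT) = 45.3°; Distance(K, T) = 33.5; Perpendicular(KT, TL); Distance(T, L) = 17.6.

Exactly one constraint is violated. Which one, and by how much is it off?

Distance(T, L) = 17.6 — off by 7.90.

J = (0.00, 0.00) ✓; JK at 18.20° ✓; |JK| = 37.40 ✓; ∠JKT = 45.30° ✓; |KT| = 33.50 ✓; ∠(KT, TL) = 90.00° ✓; |TL| = 9.700 ✗.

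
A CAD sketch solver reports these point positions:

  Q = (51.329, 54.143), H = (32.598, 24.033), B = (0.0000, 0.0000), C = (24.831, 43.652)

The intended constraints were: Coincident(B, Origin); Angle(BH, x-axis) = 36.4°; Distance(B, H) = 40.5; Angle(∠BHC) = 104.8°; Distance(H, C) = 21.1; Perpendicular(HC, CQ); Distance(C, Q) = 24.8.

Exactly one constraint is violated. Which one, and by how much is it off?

Distance(C, Q) = 24.8 — off by 3.70.

B = (0.00, 0.00) ✓; BH at 36.40° ✓; |BH| = 40.50 ✓; ∠BHC = 104.8° ✓; |HC| = 21.10 ✓; ∠(HC, CQ) = 90.00° ✓; |CQ| = 28.50 ✗.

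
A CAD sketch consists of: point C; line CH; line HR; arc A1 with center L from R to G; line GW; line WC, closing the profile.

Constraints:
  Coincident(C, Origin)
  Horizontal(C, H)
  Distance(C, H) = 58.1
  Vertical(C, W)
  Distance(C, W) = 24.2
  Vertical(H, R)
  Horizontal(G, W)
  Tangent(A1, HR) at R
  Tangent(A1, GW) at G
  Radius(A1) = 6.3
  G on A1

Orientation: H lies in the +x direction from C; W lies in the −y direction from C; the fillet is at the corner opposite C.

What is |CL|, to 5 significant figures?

54.806

C and W share the same x with |CW| = 24.2 and W on the −y side, so W = (0.0000, -24.200). The virtual corner opposite C is at (58.100, -24.200). Tangency of A1 to HR means the radius LR is perpendicular to HR and tangency of A1 to GW means the radius LG is perpendicular to GW, with radius 6.3, so the center L sits 6.3 in from both sides at L = (51.800, -17.900). Then |CL| = |L − C| = 54.806.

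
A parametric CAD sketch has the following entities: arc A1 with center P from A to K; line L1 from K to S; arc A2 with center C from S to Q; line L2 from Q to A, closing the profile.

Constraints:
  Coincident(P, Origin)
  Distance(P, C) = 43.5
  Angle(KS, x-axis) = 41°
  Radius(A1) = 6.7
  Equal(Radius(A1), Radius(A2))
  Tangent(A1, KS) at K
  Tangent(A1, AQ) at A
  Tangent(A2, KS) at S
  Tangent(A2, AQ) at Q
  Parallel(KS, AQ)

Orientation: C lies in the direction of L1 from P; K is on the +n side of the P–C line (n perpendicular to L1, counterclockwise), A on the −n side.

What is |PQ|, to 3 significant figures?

44.0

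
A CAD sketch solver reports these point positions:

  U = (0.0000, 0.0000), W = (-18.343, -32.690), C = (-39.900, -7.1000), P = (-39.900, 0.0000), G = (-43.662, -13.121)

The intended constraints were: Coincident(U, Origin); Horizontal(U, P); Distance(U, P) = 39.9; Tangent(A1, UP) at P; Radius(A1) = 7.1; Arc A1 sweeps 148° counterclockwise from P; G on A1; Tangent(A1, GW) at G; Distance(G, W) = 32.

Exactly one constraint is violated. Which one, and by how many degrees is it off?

Tangent(A1, GW) at G — off by 5.70°.

U = (0.00, 0.00) ✓; U.y = 0.00, P.y = 0.00 ✓; |UP| = 39.90 ✓; ∠(CP, PU) = 90.00° ✓; |CP| = 7.100 ✓; bearing(C→G) − bearing(C→P) = 148.0° ✓; |CG| = 7.100 ✓; ∠(CG, GW) = 95.70° ✗; |GW| = 32.00 ✓.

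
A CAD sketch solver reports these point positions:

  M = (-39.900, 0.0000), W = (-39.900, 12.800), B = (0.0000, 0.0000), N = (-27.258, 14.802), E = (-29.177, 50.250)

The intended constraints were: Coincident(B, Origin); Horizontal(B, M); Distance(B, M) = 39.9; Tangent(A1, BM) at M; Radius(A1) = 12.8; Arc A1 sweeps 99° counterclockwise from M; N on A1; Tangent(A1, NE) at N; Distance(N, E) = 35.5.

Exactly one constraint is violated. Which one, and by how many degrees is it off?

Tangent(A1, NE) at N — off by 5.90°.

B = (0.00, 0.00) ✓; B.y = 0.00, M.y = 0.00 ✓; |BM| = 39.90 ✓; ∠(WM, MB) = 90.00° ✓; |WM| = 12.80 ✓; bearing(W→N) − bearing(W→M) = 99.00° ✓; |WN| = 12.80 ✓; ∠(WN, NE) = 95.90° ✗; |NE| = 35.50 ✓.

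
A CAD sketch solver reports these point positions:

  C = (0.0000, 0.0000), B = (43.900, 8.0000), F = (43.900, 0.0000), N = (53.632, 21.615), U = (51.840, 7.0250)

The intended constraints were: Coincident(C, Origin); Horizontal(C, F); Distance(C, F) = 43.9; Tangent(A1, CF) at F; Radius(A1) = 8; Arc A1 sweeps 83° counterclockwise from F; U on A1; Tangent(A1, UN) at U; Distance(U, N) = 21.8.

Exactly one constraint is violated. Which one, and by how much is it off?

Distance(U, N) = 21.8 — off by 7.10.

C = (0.00, 0.00) ✓; C.y = 0.00, F.y = 0.00 ✓; |CF| = 43.90 ✓; ∠(BF, FC) = 90.00° ✓; |BF| = 8.000 ✓; bearing(B→U) − bearing(B→F) = 83.00° ✓; |BU| = 8.000 ✓; ∠(BU, UN) = 90.00° ✓; |UN| = 14.70 ✗.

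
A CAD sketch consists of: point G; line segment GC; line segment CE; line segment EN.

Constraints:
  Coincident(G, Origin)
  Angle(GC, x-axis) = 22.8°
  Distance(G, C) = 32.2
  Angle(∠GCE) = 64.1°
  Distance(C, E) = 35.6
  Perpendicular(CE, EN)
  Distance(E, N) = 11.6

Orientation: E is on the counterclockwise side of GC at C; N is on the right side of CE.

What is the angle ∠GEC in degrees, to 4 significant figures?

53.37°

G is at the origin; GC runs at 22.8° with length 32.2, so C = 32.2·(cos 22.8°, sin 22.8°) = (29.68, 12.48). ∠GCE = 64.1°, so CE runs at 22.8° + (180° − 64.1°) = 138.7° from the x-axis; with |CE| = 35.6, E = C + 35.6·(cos 138.7°, sin 138.7°) = (2.939, 35.97). Then cos ∠GEC = EG·EC / (|EG||EC|), giving 53.37°.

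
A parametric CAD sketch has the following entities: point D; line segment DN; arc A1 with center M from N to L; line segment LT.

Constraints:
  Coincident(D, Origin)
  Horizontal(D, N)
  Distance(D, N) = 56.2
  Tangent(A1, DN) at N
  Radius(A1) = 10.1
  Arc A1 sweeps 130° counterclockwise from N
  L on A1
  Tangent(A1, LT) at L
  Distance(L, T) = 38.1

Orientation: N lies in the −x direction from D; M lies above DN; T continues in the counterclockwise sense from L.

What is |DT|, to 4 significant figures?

86.13

D is at the origin; D and N share the same y with |DN| = 56.2 and N on the −x side, so N = (-56.20, 0.000). A1 meets DN tangentially, so MN is at right angles to DN, so M = N + (0, 10.1) = (-56.20, 10.10). On A1, N sits at bearing -90° from M; a 130° counterclockwise sweep puts L at bearing 40°, so L = M + 10.1·(cos 40°, sin 40°) = (-48.46, 16.59). The tangent condition forces ML to be normal to LT, so LT runs along (−sin 40°, cos 40°); with |LT| = 38.1, T = (-72.95, 45.78). Then |DT| = |T − D| = 86.13.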